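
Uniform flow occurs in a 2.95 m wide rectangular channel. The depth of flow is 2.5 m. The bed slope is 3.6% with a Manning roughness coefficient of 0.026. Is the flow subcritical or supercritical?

Flow area A = b·y = 2.95 × 2.5 = 7.375 m². Wetted perimeter P = b + 2y = 2.95 + 2×2.5 = 7.95 m.
Hydraulic radius R = A/P = 7.375/7.95 = 0.9277 m.
V = (1/n) R^(2/3) √S = (1/0.026) × 0.9277^(2/3) × √0.036 = 6.941 m/s. Hydraulic depth D_h = A/T = 7.375/2.95 = 2.5 m.
Froude number Fr = V/√(g·D_h) = 6.941/√(9.81×2.5) = 1.4, which is greater than 1, so the flow is supercritical.

supercritical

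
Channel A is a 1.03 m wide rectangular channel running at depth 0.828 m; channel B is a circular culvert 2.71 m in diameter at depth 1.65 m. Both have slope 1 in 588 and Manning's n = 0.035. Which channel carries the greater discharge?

channel B

Channel A: Flow area A = b·y = 1.03 × 0.828 = 0.8528 m². Wetted perimeter P = b + 2y = 1.03 + 2×0.828 = 2.686 m. Hydraulic radius R = A/P = 0.8528/2.686 = 0.3175 m. Q_A = (1/0.035)·0.8528·0.3175^(2/3)·√0.001701 = 0.4677 m³/s.
Channel B: For a circular section of diameter D = 2.71 m at depth y = 1.65 m, the central angle is θ = 2 arccos(1 − 2y/D) = 3.581 rad. Then A = (D²/8)(θ − sin θ) = 3.677 m² and P = Dθ/2 = 4.852 m. Hydraulic radius R = A/P = 3.677/4.852 = 0.7579 m. Q_B = (1/0.035)·3.677·0.7579^(2/3)·√0.001701 = 3.602 m³/s.
Q_A = 0.4677 m³/s vs Q_B = 3.602 m³/s, so channel B carries more.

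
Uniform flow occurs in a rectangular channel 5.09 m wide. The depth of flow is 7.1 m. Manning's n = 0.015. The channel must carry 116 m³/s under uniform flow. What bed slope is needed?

S = 0.001

Flow area A = b·y = 5.09 × 7.1 = 36.14 m². Wetted perimeter P = b + 2y = 5.09 + 2×7.1 = 19.29 m.
Hydraulic radius R = A/P = 36.14/19.29 = 1.873 m.
From Manning's equation, S = [nQ / (1 A R^(2/3))]² = [0.015 × 116 / (1 × 36.14 × 1.873^(2/3))]² = 0.001.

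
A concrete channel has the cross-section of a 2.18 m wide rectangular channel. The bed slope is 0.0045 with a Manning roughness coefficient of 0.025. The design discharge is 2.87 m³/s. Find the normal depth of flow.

Manning's equation rearranged: A R^(2/3) = nQ / (1·√S) = 0.025 × 2.87 / (√0.0045) = 1.07.
Trying y = 0.711 m: A R^(2/3) = 0.8834 — short.
Trying y = 0.899 m: A R^(2/3) = 1.223 — over.
Trying y = 0.816 m: A R^(2/3) = 1.07 — matches.

y_n = 0.816 m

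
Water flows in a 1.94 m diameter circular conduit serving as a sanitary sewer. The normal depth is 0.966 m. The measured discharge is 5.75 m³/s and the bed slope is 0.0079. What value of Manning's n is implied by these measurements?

n = 0.014

For a circular section of diameter D = 1.94 m at depth y = 0.966 m, the central angle is θ = 2 arccos(1 − 2y/D) = 3.133 rad. Then A = (D²/8)(θ − sin θ) = 1.47 m² and P = Dθ/2 = 3.039 m.
Hydraulic radius R = A/P = 1.47/3.039 = 0.4837 m.
Rearranging Manning's equation: n = (1/Q) A R^(2/3) S^(1/2) = (1/5.75) × 1.47 × 0.4837^(2/3) × √0.0079 = 0.014.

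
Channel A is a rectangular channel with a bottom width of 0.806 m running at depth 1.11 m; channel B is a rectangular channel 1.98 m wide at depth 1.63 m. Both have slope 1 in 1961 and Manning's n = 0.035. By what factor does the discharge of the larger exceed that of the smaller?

5.88

Channel A: Flow area A = b·y = 0.806 × 1.11 = 0.8947 m². Wetted perimeter P = b + 2y = 0.806 + 2×1.11 = 3.026 m. Hydraulic radius R = A/P = 0.8947/3.026 = 0.2957 m. Q_A = (1/0.035)·0.8947·0.2957^(2/3)·√0.0005099 = 0.2562 m³/s.
Channel B: Flow area A = b·y = 1.98 × 1.63 = 3.227 m². Wetted perimeter P = b + 2y = 1.98 + 2×1.63 = 5.24 m. Hydraulic radius R = A/P = 3.227/5.24 = 0.6159 m. Q_B = (1/0.035)·3.227·0.6159^(2/3)·√0.0005099 = 1.507 m³/s.
The larger discharge is 1.507 m³/s and the smaller is 0.2562 m³/s; the ratio is 5.88.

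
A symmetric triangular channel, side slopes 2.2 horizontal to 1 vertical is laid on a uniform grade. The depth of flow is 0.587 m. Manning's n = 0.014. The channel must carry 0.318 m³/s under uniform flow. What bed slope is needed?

For a triangular section with side slope z = 2.2: A = zy² = 2.2×0.587² = 0.7581 m²; P = 2y√(1+z²) = 2×0.587×2.417 = 2.837 m.
Hydraulic radius R = A/P = 0.7581/2.837 = 0.2672 m.
From Manning's equation, S = [nQ / (1 A R^(2/3))]² = [0.014 × 0.318 / (1 × 0.7581 × 0.2672^(2/3))]² = 0.0002.

S = 0.0002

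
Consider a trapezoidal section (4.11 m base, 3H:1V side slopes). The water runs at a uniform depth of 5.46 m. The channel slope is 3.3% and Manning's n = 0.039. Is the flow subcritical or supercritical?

supercritical

With bottom width b = 4.11 m and side slope z = 3: A = (b + zy)y = (4.11 + 3×5.46)×5.46 = 111.9 m²; P = b + 2y√(1+z²) = 4.11 + 2×5.46×3.162 = 38.64 m.
Hydraulic radius R = A/P = 111.9/38.64 = 2.895 m.
V = (1/n) R^(2/3) √S = (1/0.039) × 2.895^(2/3) × √0.033 = 9.462 m/s. Hydraulic depth D_h = A/T = 111.9/36.87 = 3.034 m.
Froude number Fr = V/√(g·D_h) = 9.462/√(9.81×3.034) = 1.73, which is greater than 1, so the flow is supercritical.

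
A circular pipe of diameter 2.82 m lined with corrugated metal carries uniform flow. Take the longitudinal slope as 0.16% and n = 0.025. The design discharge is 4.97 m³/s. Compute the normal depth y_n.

Manning's equation rearranged: A R^(2/3) = nQ / (1·√S) = 0.025 × 4.97 / (√0.0016) = 3.106.
Try y = 1.15 m: A R^(2/3) = 1.727 — short.
Try y = 2.01 m: A R^(2/3) = 4.24 — over.
Try y = 1.62 m: A R^(2/3) = 3.107 — close enough.

y_n = 1.62 m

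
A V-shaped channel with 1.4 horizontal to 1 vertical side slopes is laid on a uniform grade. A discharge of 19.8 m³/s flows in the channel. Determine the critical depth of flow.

y_c = 2.1 m

At critical depth, Q² T / (g A³) = 1, i.e. A³/T = Q²/g = 19.8²/9.81 = 39.96.
At y = 2.36 m: A³/T = 71.74 — high.
At y = 1.8 m: A³/T = 18.52 — low.
At y = 2.1 m: A³/T = 40.02 — ≈ 39.96.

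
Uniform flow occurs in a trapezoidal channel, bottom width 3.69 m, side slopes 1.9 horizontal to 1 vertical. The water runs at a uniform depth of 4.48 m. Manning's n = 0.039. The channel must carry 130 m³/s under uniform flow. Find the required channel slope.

With bottom width b = 3.69 m and side slope z = 1.9: A = (b + zy)y = (3.69 + 1.9×4.48)×4.48 = 54.66 m²; P = b + 2y√(1+z²) = 3.69 + 2×4.48×2.147 = 22.93 m.
Hydraulic radius R = A/P = 54.66/22.93 = 2.384 m.
From Manning's equation, S = [nQ / (1 A R^(2/3))]² = [0.039 × 130 / (1 × 54.66 × 2.384^(2/3))]² = 0.0027.

S = 0.0027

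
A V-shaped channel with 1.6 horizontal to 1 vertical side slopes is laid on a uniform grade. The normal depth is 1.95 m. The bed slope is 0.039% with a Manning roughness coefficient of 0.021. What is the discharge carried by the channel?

Q = 5.04 m³/s

For a triangular section with side slope z = 1.6: A = zy² = 1.6×1.95² = 6.084 m²; P = 2y√(1+z²) = 2×1.95×1.887 = 7.359 m.
Hydraulic radius R = A/P = 6.084/7.359 = 0.8268 m.
Manning's equation: Q = (1/n) A R^(2/3) S^(1/2) = (1/0.021) × 6.084 × 0.8268^(2/3) × 0.00039^(1/2) = 5.04 m³/s.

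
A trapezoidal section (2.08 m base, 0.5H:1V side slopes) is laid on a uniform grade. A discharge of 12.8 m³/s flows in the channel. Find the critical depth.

At critical depth, Q² T / (g A³) = 1, i.e. A³/T = Q²/g = 12.8²/9.81 = 16.7.
Try y = 0.997 m: A³/T = 5.522 — low.
Try y = 1.77 m: A³/T = 37.54 — high.
Try y = 1.39 m: A³/T = 16.54 — ≈ 16.7.

y_c = 1.39 m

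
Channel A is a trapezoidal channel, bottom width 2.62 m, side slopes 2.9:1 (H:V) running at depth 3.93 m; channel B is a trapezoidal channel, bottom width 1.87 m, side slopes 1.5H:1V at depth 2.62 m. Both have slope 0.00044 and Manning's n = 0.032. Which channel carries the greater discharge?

channel A

Channel A: With bottom width b = 2.62 m and side slope z = 2.9: A = (b + zy)y = (2.62 + 2.9×3.93)×3.93 = 55.09 m²; P = b + 2y√(1+z²) = 2.62 + 2×3.93×3.068 = 26.73 m. Hydraulic radius R = A/P = 55.09/26.73 = 2.061 m. Q_A = (1/0.032)·55.09·2.061^(2/3)·√0.00044 = 58.48 m³/s.
Channel B: With bottom width b = 1.87 m and side slope z = 1.5: A = (b + zy)y = (1.87 + 1.5×2.62)×2.62 = 15.2 m²; P = b + 2y√(1+z²) = 1.87 + 2×2.62×1.803 = 11.32 m. Hydraulic radius R = A/P = 15.2/11.32 = 1.343 m. Q_B = (1/0.032)·15.2·1.343^(2/3)·√0.00044 = 12.12 m³/s.
Q_A = 58.48 m³/s vs Q_B = 12.12 m³/s, so channel A carries more.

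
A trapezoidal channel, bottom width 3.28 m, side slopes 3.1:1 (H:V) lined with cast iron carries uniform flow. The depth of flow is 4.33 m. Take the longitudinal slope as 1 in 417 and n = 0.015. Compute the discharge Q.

Q = 411 m³/s

With bottom width b = 3.28 m and side slope z = 3.1: A = (b + zy)y = (3.28 + 3.1×4.33)×4.33 = 72.32 m²; P = b + 2y√(1+z²) = 3.28 + 2×4.33×3.257 = 31.49 m.
Hydraulic radius R = A/P = 72.32/31.49 = 2.297 m.
Manning's equation: Q = (1/n) A R^(2/3) S^(1/2) = (1/0.015) × 72.32 × 2.297^(2/3) × 0.002398^(1/2) = 411 m³/s.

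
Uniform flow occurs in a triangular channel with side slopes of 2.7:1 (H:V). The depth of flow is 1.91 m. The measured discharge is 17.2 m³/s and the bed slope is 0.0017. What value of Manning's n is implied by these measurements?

n = 0.0219

For a triangular section with side slope z = 2.7: A = zy² = 2.7×1.91² = 9.85 m²; P = 2y√(1+z²) = 2×1.91×2.879 = 11 m.
Hydraulic radius R = A/P = 9.85/11 = 0.8956 m.
Rearranging Manning's equation: n = (1/Q) A R^(2/3) S^(1/2) = (1/17.2) × 9.85 × 0.8956^(2/3) × √0.0017 = 0.0219.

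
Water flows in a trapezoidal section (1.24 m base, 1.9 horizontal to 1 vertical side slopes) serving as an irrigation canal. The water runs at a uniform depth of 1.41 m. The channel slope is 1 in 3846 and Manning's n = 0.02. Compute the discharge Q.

With bottom width b = 1.24 m and side slope z = 1.9: A = (b + zy)y = (1.24 + 1.9×1.41)×1.41 = 5.526 m²; P = b + 2y√(1+z²) = 1.24 + 2×1.41×2.147 = 7.295 m.
Hydraulic radius R = A/P = 5.526/7.295 = 0.7575 m.
Manning's equation: Q = (1/n) A R^(2/3) S^(1/2) = (1/0.02) × 5.526 × 0.7575^(2/3) × 0.00026^(1/2) = 3.7 m³/s.

Q = 3.7 m³/s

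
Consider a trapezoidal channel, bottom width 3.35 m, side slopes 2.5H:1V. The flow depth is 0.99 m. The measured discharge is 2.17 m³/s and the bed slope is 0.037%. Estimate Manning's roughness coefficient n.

n = 0.0389

With bottom width b = 3.35 m and side slope z = 2.5: A = (b + zy)y = (3.35 + 2.5×0.99)×0.99 = 5.767 m²; P = b + 2y√(1+z²) = 3.35 + 2×0.99×2.693 = 8.681 m.
Hydraulic radius R = A/P = 5.767/8.681 = 0.6643 m.
Rearranging Manning's equation: n = (1/Q) A R^(2/3) S^(1/2) = (1/2.17) × 5.767 × 0.6643^(2/3) × √0.00037 = 0.0389.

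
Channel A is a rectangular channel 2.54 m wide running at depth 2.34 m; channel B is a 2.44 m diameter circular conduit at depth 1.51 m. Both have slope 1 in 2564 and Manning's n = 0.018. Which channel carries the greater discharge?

channel A

Channel A: Flow area A = b·y = 2.54 × 2.34 = 5.944 m². Wetted perimeter P = b + 2y = 2.54 + 2×2.34 = 7.22 m. Hydraulic radius R = A/P = 5.944/7.22 = 0.8232 m. Q_A = (1/0.018)·5.944·0.8232^(2/3)·√0.00039 = 5.728 m³/s.
Channel B: For a circular section of diameter D = 2.44 m at depth y = 1.51 m, the central angle is θ = 2 arccos(1 − 2y/D) = 3.622 rad. Then A = (D²/8)(θ − sin θ) = 3.039 m² and P = Dθ/2 = 4.418 m. Hydraulic radius R = A/P = 3.039/4.418 = 0.6878 m. Q_B = (1/0.018)·3.039·0.6878^(2/3)·√0.00039 = 2.598 m³/s.
Q_A = 5.728 m³/s vs Q_B = 2.598 m³/s, so channel A carries more.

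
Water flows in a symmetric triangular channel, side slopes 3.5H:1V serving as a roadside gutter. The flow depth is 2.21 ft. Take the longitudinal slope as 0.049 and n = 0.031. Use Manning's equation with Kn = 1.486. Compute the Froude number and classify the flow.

supercritical

For a triangular section with side slope z = 3.5: A = zy² = 3.5×2.21² = 17.09 ft²; P = 2y√(1+z²) = 2×2.21×3.64 = 16.09 ft.
Hydraulic radius R = A/P = 17.09/16.09 = 1.062 ft.
V = (1.486/n) R^(2/3) √S = (1.486/0.031) × 1.062^(2/3) × √0.049 = 11.05 ft/s. Hydraulic depth D_h = A/T = 17.09/15.47 = 1.105 ft.
Froude number Fr = V/√(g·D_h) = 11.05/√(32.2×1.105) = 1.85, which is greater than 1, so the flow is supercritical.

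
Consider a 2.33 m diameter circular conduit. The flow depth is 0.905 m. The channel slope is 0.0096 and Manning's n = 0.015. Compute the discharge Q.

Q = 6.2 m³/s

For a circular section of diameter D = 2.33 m at depth y = 0.905 m, the central angle is θ = 2 arccos(1 − 2y/D) = 2.691 rad. Then A = (D²/8)(θ − sin θ) = 1.531 m² and P = Dθ/2 = 3.136 m.
Hydraulic radius R = A/P = 1.531/3.136 = 0.4883 m.
Manning's equation: Q = (1/n) A R^(2/3) S^(1/2) = (1/0.015) × 1.531 × 0.4883^(2/3) × 0.0096^(1/2) = 6.2 m³/s.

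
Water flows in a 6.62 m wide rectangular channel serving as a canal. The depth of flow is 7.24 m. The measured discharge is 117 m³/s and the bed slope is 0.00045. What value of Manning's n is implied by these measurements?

Flow area A = b·y = 6.62 × 7.24 = 47.93 m². Wetted perimeter P = b + 2y = 6.62 + 2×7.24 = 21.1 m.
Hydraulic radius R = A/P = 47.93/21.1 = 2.272 m.
Rearranging Manning's equation: n = (1/Q) A R^(2/3) S^(1/2) = (1/117) × 47.93 × 2.272^(2/3) × √0.00045 = 0.015.

n = 0.015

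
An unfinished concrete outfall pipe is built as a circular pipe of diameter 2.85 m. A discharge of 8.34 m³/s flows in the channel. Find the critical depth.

At critical depth, Q² T / (g A³) = 1, i.e. A³/T = Q²/g = 8.34²/9.81 = 7.09.
At y = 0.914 m: A³/T = 2.067 — too small.
At y = 1.52 m: A³/T = 14.57 — too large.
At y = 1.26 m: A³/T = 7.113 — ≈ 7.09.

y_c = 1.26 m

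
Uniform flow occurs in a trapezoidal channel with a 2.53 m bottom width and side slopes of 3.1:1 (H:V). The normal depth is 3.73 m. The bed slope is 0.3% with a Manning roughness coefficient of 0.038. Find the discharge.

With bottom width b = 2.53 m and side slope z = 3.1: A = (b + zy)y = (2.53 + 3.1×3.73)×3.73 = 52.57 m²; P = b + 2y√(1+z²) = 2.53 + 2×3.73×3.257 = 26.83 m.
Hydraulic radius R = A/P = 52.57/26.83 = 1.959 m.
Manning's equation: Q = (1/n) A R^(2/3) S^(1/2) = (1/0.038) × 52.57 × 1.959^(2/3) × 0.003^(1/2) = 119 m³/s.

Q = 119 m³/s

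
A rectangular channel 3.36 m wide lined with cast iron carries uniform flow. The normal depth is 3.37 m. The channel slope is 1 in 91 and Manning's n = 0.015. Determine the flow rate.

Flow area A = b·y = 3.36 × 3.37 = 11.32 m². Wetted perimeter P = b + 2y = 3.36 + 2×3.37 = 10.1 m.
Hydraulic radius R = A/P = 11.32/10.1 = 1.121 m.
Manning's equation: Q = (1/n) A R^(2/3) S^(1/2) = (1/0.015) × 11.32 × 1.121^(2/3) × 0.01099^(1/2) = 85.4 m³/s.

Q = 85.4 m³/s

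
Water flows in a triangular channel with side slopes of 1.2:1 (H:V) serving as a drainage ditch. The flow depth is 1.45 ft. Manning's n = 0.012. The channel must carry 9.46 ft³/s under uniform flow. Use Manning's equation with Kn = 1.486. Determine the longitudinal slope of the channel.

S = 0.002

For a triangular section with side slope z = 1.2: A = zy² = 1.2×1.45² = 2.523 ft²; P = 2y√(1+z²) = 2×1.45×1.562 = 4.53 ft.
Hydraulic radius R = A/P = 2.523/4.53 = 0.557 ft.
From Manning's equation, S = [nQ / (1.486 A R^(2/3))]² = [0.012 × 9.46 / (1.486 × 2.523 × 0.557^(2/3))]² = 0.002.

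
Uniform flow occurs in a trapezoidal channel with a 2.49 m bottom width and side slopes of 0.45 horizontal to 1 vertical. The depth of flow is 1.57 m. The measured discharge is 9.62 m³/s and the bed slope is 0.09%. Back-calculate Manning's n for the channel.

n = 0.014

With bottom width b = 2.49 m and side slope z = 0.45: A = (b + zy)y = (2.49 + 0.45×1.57)×1.57 = 5.019 m²; P = b + 2y√(1+z²) = 2.49 + 2×1.57×1.097 = 5.933 m.
Hydraulic radius R = A/P = 5.019/5.933 = 0.8458 m.
Rearranging Manning's equation: n = (1/Q) A R^(2/3) S^(1/2) = (1/9.62) × 5.019 × 0.8458^(2/3) × √0.0009 = 0.014.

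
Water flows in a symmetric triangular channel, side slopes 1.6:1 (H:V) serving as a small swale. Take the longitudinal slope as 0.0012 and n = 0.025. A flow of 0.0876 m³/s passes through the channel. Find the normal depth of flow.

Manning's equation rearranged: A R^(2/3) = nQ / (1·√S) = 0.025 × 0.0876 / (√0.0012) = 0.06322.
Try y = 0.411 m: A R^(2/3) = 0.08432 — over.
Try y = 0.252 m: A R^(2/3) = 0.02288 — short.
Try y = 0.369 m: A R^(2/3) = 0.06326 — ≈ 0.06322.

y_n = 0.369 m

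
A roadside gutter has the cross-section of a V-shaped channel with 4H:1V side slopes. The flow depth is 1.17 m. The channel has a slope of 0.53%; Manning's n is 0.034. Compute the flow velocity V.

V = 1.47 m/s

For a triangular section with side slope z = 4: A = zy² = 4×1.17² = 5.476 m²; P = 2y√(1+z²) = 2×1.17×4.123 = 9.648 m.
Hydraulic radius R = A/P = 5.476/9.648 = 0.5675 m.
From Manning's equation, V = (1/n) R^(2/3) S^(1/2) = (1/0.034) × 0.5675^(2/3) × 0.0053^(1/2) = 1.47 m/s.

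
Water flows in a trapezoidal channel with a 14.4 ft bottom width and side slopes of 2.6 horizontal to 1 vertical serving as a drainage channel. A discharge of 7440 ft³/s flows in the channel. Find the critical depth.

At critical depth, Q² T / (g A³) = 1, i.e. A³/T = Q²/g = 7440²/32.2 = 1719000.
Trying y = 7.88 ft: A³/T = 375200 — too small.
Trying y = 14.5 ft: A³/T = 4801000 — too large.
Trying y = 11.4 ft: A³/T = 1718000 — matches.

y_c = 11.4 ft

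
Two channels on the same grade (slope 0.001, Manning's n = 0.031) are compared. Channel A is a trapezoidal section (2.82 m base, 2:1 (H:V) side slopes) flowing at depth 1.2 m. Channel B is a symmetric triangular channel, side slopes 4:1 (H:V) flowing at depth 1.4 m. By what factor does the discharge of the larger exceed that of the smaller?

Channel A: With bottom width b = 2.82 m and side slope z = 2: A = (b + zy)y = (2.82 + 2×1.2)×1.2 = 6.264 m²; P = b + 2y√(1+z²) = 2.82 + 2×1.2×2.236 = 8.187 m. Hydraulic radius R = A/P = 6.264/8.187 = 0.7652 m. Q_A = (1/0.031)·6.264·0.7652^(2/3)·√0.001 = 5.346 m³/s.
Channel B: For a triangular section with side slope z = 4: A = zy² = 4×1.4² = 7.84 m²; P = 2y√(1+z²) = 2×1.4×4.123 = 11.54 m. Hydraulic radius R = A/P = 7.84/11.54 = 0.6791 m. Q_B = (1/0.031)·7.84·0.6791^(2/3)·√0.001 = 6.179 m³/s.
The larger discharge is 6.179 m³/s and the smaller is 5.346 m³/s; the ratio is 1.16.

1.16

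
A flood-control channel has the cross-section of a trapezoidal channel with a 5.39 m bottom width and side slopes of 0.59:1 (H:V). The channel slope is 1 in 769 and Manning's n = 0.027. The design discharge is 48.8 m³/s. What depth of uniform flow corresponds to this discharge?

y_n = 3.3 m

Manning's equation rearranged: A R^(2/3) = nQ / (1·√S) = 0.027 × 48.8 / (√0.0013) = 36.54.
Trying y = 2.86 m: A R^(2/3) = 28.63 — too small.
Trying y = 3.3 m: A R^(2/3) = 36.55 — close enough.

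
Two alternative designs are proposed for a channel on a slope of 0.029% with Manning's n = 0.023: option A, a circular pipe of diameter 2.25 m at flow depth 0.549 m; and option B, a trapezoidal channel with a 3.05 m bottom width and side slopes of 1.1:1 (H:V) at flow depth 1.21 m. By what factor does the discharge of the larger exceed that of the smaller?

Channel A: For a circular section of diameter D = 2.25 m at depth y = 0.549 m, the central angle is θ = 2 arccos(1 − 2y/D) = 2.067 rad. Then A = (D²/8)(θ − sin θ) = 0.7511 m² and P = Dθ/2 = 2.325 m. Hydraulic radius R = A/P = 0.7511/2.325 = 0.3231 m. Q_A = (1/0.023)·0.7511·0.3231^(2/3)·√0.00029 = 0.2619 m³/s.
Channel B: With bottom width b = 3.05 m and side slope z = 1.1: A = (b + zy)y = (3.05 + 1.1×1.21)×1.21 = 5.301 m²; P = b + 2y√(1+z²) = 3.05 + 2×1.21×1.487 = 6.648 m. Hydraulic radius R = A/P = 5.301/6.648 = 0.7974 m. Q_B = (1/0.023)·5.301·0.7974^(2/3)·√0.00029 = 3.375 m³/s.
The larger discharge is 3.375 m³/s and the smaller is 0.2619 m³/s; the ratio is 12.9.

12.9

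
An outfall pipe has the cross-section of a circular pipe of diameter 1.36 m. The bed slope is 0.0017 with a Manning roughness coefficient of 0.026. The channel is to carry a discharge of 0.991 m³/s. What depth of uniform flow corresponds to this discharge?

Manning's equation rearranged: A R^(2/3) = nQ / (1·√S) = 0.026 × 0.991 / (√0.0017) = 0.6249.
Trying y = 1.14 m: A R^(2/3) = 0.7213 — too large.
Trying y = 0.699 m: A R^(2/3) = 0.3707 — too small.
Trying y = 0.993 m: A R^(2/3) = 0.625 — matches.

y_n = 0.993 m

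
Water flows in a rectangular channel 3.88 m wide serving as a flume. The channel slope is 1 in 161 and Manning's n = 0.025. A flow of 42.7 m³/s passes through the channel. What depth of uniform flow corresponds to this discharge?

y_n = 3.1 m

Manning's equation rearranged: A R^(2/3) = nQ / (1·√S) = 0.025 × 42.7 / (√0.006211) = 13.55.
At y = 2.15 m: A R^(2/3) = 8.452 — short.
At y = 3.63 m: A R^(2/3) = 16.47 — over.
At y = 3.1 m: A R^(2/3) = 13.53 — close enough.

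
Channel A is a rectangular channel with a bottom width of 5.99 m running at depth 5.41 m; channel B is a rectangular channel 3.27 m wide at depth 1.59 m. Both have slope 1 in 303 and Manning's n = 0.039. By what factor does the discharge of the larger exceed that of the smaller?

11.1

Channel A: Flow area A = b·y = 5.99 × 5.41 = 32.41 m². Wetted perimeter P = b + 2y = 5.99 + 2×5.41 = 16.81 m. Hydraulic radius R = A/P = 32.41/16.81 = 1.928 m. Q_A = (1/0.039)·32.41·1.928^(2/3)·√0.0033 = 73.94 m³/s.
Channel B: Flow area A = b·y = 3.27 × 1.59 = 5.199 m². Wetted perimeter P = b + 2y = 3.27 + 2×1.59 = 6.45 m. Hydraulic radius R = A/P = 5.199/6.45 = 0.8061 m. Q_B = (1/0.039)·5.199·0.8061^(2/3)·√0.0033 = 6.634 m³/s.
The larger discharge is 73.94 m³/s and the smaller is 6.634 m³/s; the ratio is 11.1.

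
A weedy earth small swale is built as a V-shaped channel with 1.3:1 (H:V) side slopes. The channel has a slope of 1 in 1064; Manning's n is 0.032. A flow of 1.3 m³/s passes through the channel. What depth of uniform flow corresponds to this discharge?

y_n = 1.28 m

Manning's equation rearranged: A R^(2/3) = nQ / (1·√S) = 0.032 × 1.3 / (√0.0009398) = 1.357.
Trying y = 1.45 m: A R^(2/3) = 1.889 — too large.
Trying y = 1.03 m: A R^(2/3) = 0.7589 — too small.
Trying y = 1.28 m: A R^(2/3) = 1.355 — close enough.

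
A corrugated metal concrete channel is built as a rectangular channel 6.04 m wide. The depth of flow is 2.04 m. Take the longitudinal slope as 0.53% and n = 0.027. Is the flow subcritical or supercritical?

Flow area A = b·y = 6.04 × 2.04 = 12.32 m². Wetted perimeter P = b + 2y = 6.04 + 2×2.04 = 10.12 m.
Hydraulic radius R = A/P = 12.32/10.12 = 1.218 m.
V = (1/n) R^(2/3) √S = (1/0.027) × 1.218^(2/3) × √0.0053 = 3.074 m/s. Hydraulic depth D_h = A/T = 12.32/6.04 = 2.04 m.
Froude number Fr = V/√(g·D_h) = 3.074/√(9.81×2.04) = 0.687, which is less than 1, so the flow is subcritical.

subcritical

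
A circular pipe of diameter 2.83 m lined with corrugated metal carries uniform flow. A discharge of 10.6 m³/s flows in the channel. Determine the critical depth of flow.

y_c = 1.43 m

At critical depth, Q² T / (g A³) = 1, i.e. A³/T = Q²/g = 10.6²/9.81 = 11.45.
Trying y = 1.02 m: A³/T = 3.133 — short.
Trying y = 1.68 m: A³/T = 21.18 — over.
Trying y = 1.43 m: A³/T = 11.44 — close enough.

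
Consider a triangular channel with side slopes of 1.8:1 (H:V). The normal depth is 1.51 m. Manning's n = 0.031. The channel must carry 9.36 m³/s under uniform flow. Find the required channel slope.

For a triangular section with side slope z = 1.8: A = zy² = 1.8×1.51² = 4.104 m²; P = 2y√(1+z²) = 2×1.51×2.059 = 6.219 m.
Hydraulic radius R = A/P = 4.104/6.219 = 0.66 m.
From Manning's equation, S = [nQ / (1 A R^(2/3))]² = [0.031 × 9.36 / (1 × 4.104 × 0.66^(2/3))]² = 0.0087.

S = 0.0087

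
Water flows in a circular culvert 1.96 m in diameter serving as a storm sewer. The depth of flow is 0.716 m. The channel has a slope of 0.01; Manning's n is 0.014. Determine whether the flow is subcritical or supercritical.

supercritical

For a circular section of diameter D = 1.96 m at depth y = 0.716 m, the central angle is θ = 2 arccos(1 − 2y/D) = 2.596 rad. Then A = (D²/8)(θ − sin θ) = 0.9975 m² and P = Dθ/2 = 2.544 m.
Hydraulic radius R = A/P = 0.9975/2.544 = 0.3921 m.
V = (1/n) R^(2/3) √S = (1/0.014) × 0.3921^(2/3) × √0.01 = 3.826 m/s. Hydraulic depth D_h = A/T = 0.9975/1.888 = 0.5285 m.
Froude number Fr = V/√(g·D_h) = 3.826/√(9.81×0.5285) = 1.68, which is greater than 1, so the flow is supercritical.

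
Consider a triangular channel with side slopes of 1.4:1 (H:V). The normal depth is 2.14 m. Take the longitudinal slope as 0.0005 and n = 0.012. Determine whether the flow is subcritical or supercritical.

subcritical

For a triangular section with side slope z = 1.4: A = zy² = 1.4×2.14² = 6.411 m²; P = 2y√(1+z²) = 2×2.14×1.72 = 7.364 m.
Hydraulic radius R = A/P = 6.411/7.364 = 0.8707 m.
V = (1/n) R^(2/3) √S = (1/0.012) × 0.8707^(2/3) × √0.0005 = 1.699 m/s. Hydraulic depth D_h = A/T = 6.411/5.992 = 1.07 m.
Froude number Fr = V/√(g·D_h) = 1.699/√(9.81×1.07) = 0.524, which is less than 1, so the flow is subcritical.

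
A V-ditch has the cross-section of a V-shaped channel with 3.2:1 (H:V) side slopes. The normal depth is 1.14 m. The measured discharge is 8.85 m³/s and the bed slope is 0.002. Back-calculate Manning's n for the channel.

n = 0.014

For a triangular section with side slope z = 3.2: A = zy² = 3.2×1.14² = 4.159 m²; P = 2y√(1+z²) = 2×1.14×3.353 = 7.644 m.
Hydraulic radius R = A/P = 4.159/7.644 = 0.5441 m.
Rearranging Manning's equation: n = (1/Q) A R^(2/3) S^(1/2) = (1/8.85) × 4.159 × 0.5441^(2/3) × √0.002 = 0.014.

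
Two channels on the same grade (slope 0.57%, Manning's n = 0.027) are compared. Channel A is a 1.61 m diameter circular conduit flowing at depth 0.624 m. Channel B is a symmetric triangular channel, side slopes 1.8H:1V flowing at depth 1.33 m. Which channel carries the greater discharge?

Channel A: For a circular section of diameter D = 1.61 m at depth y = 0.624 m, the central angle is θ = 2 arccos(1 − 2y/D) = 2.688 rad. Then A = (D²/8)(θ − sin θ) = 0.729 m² and P = Dθ/2 = 2.164 m. Hydraulic radius R = A/P = 0.729/2.164 = 0.3369 m. Q_A = (1/0.027)·0.729·0.3369^(2/3)·√0.0057 = 0.9869 m³/s.
Channel B: For a triangular section with side slope z = 1.8: A = zy² = 1.8×1.33² = 3.184 m²; P = 2y√(1+z²) = 2×1.33×2.059 = 5.477 m. Hydraulic radius R = A/P = 3.184/5.477 = 0.5813 m. Q_B = (1/0.027)·3.184·0.5813^(2/3)·√0.0057 = 6.201 m³/s.
Q_A = 0.9869 m³/s vs Q_B = 6.201 m³/s, so channel B carries more.

channel B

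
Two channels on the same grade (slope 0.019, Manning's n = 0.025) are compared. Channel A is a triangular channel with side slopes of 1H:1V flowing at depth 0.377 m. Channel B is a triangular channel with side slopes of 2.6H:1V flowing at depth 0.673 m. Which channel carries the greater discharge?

channel B

Channel A: For a triangular section with side slope z = 1: A = zy² = 1×0.377² = 0.1421 m²; P = 2y√(1+z²) = 2×0.377×1.414 = 1.066 m. Hydraulic radius R = A/P = 0.1421/1.066 = 0.1333 m. Q_A = (1/0.025)·0.1421·0.1333^(2/3)·√0.019 = 0.2045 m³/s.
Channel B: For a triangular section with side slope z = 2.6: A = zy² = 2.6×0.673² = 1.178 m²; P = 2y√(1+z²) = 2×0.673×2.786 = 3.75 m. Hydraulic radius R = A/P = 1.178/3.75 = 0.3141 m. Q_B = (1/0.025)·1.178·0.3141^(2/3)·√0.019 = 3 m³/s.
Q_A = 0.2045 m³/s vs Q_B = 3 m³/s, so channel B carries more.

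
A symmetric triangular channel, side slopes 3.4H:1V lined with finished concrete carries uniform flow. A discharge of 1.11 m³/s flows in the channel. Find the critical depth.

At critical depth, Q² T / (g A³) = 1, i.e. A³/T = Q²/g = 1.11²/9.81 = 0.1256.
Try y = 0.561 m: A³/T = 0.3212 — over.
Try y = 0.371 m: A³/T = 0.04063 — short.
Try y = 0.465 m: A³/T = 0.1257 — ≈ 0.1256.

y_c = 0.465 m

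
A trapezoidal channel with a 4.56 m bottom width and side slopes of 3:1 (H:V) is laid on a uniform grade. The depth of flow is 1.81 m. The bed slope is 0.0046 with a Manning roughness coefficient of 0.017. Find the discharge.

Q = 78.2 m³/s

With bottom width b = 4.56 m and side slope z = 3: A = (b + zy)y = (4.56 + 3×1.81)×1.81 = 18.08 m²; P = b + 2y√(1+z²) = 4.56 + 2×1.81×3.162 = 16.01 m.
Hydraulic radius R = A/P = 18.08/16.01 = 1.13 m.
Manning's equation: Q = (1/n) A R^(2/3) S^(1/2) = (1/0.017) × 18.08 × 1.13^(2/3) × 0.0046^(1/2) = 78.2 m³/s.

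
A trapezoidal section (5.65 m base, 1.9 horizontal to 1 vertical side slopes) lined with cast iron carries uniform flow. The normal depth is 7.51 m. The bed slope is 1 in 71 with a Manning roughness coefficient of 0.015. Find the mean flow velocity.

With bottom width b = 5.65 m and side slope z = 1.9: A = (b + zy)y = (5.65 + 1.9×7.51)×7.51 = 149.6 m²; P = b + 2y√(1+z²) = 5.65 + 2×7.51×2.147 = 37.9 m.
Hydraulic radius R = A/P = 149.6/37.9 = 3.947 m.
From Manning's equation, V = (1/n) R^(2/3) S^(1/2) = (1/0.015) × 3.947^(2/3) × 0.01408^(1/2) = 19.8 m/s.

V = 19.8 m/s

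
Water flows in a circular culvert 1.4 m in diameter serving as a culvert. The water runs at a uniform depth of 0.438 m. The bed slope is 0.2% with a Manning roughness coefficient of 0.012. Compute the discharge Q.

Q = 0.605 m³/s

For a circular section of diameter D = 1.4 m at depth y = 0.438 m, the central angle is θ = 2 arccos(1 − 2y/D) = 2.374 rad. Then A = (D²/8)(θ − sin θ) = 0.4116 m² and P = Dθ/2 = 1.662 m.
Hydraulic radius R = A/P = 0.4116/1.662 = 0.2477 m.
Manning's equation: Q = (1/n) A R^(2/3) S^(1/2) = (1/0.012) × 0.4116 × 0.2477^(2/3) × 0.002^(1/2) = 0.605 m³/s.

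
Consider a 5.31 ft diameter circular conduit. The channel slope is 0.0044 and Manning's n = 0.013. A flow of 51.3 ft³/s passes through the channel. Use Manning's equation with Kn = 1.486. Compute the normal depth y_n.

Manning's equation rearranged: A R^(2/3) = nQ / (1.486·√S) = 0.013 × 51.3 / (1.486 × √0.0044) = 6.766.
Trying y = 2.1 ft: A R^(2/3) = 8.828 — too large.
Trying y = 1.25 ft: A R^(2/3) = 3.251 — too small.
Trying y = 1.82 ft: A R^(2/3) = 6.761 — matches.

y_n = 1.82 ft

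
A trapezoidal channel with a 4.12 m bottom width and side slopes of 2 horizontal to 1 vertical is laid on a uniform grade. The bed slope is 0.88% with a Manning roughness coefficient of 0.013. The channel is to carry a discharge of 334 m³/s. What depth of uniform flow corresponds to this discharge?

y_n = 3.08 m

Manning's equation rearranged: A R^(2/3) = nQ / (1·√S) = 0.013 × 334 / (√0.0088) = 46.29.
At y = 3.43 m: A R^(2/3) = 58.49 — over.
At y = 2.45 m: A R^(2/3) = 28.52 — short.
At y = 3.08 m: A R^(2/3) = 46.32 — ≈ 46.29.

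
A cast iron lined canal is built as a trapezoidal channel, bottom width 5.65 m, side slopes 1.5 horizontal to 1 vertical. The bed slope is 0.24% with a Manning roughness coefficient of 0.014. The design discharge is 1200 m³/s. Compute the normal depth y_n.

Manning's equation rearranged: A R^(2/3) = nQ / (1·√S) = 0.014 × 1200 / (√0.0024) = 342.9.
At y = 5.82 m: A R^(2/3) = 179.5 — too small.
At y = 9.77 m: A R^(2/3) = 568.7 — too large.
At y = 7.82 m: A R^(2/3) = 343.4 — close enough.

y_n = 7.82 m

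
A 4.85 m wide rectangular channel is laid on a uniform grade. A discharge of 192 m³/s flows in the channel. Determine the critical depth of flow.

For a rectangular channel, critical depth y_c = (q²/g)^(1/3) where q = Q/b = 192/4.85 = 39.59 m²/s.
So y_c = (39.59²/9.81)^(1/3) = 5.43 m.

y_c = 5.43 m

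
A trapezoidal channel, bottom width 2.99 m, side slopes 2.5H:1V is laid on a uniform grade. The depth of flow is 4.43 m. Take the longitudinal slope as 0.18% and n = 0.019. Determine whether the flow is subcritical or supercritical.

With bottom width b = 2.99 m and side slope z = 2.5: A = (b + zy)y = (2.99 + 2.5×4.43)×4.43 = 62.31 m²; P = b + 2y√(1+z²) = 2.99 + 2×4.43×2.693 = 26.85 m.
Hydraulic radius R = A/P = 62.31/26.85 = 2.321 m.
V = (1/n) R^(2/3) √S = (1/0.019) × 2.321^(2/3) × √0.0018 = 3.914 m/s. Hydraulic depth D_h = A/T = 62.31/25.14 = 2.478 m.
Froude number Fr = V/√(g·D_h) = 3.914/√(9.81×2.478) = 0.794, which is less than 1, so the flow is subcritical.

subcritical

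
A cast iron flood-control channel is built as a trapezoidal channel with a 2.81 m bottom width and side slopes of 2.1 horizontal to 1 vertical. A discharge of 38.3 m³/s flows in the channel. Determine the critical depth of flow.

y_c = 1.77 m

At critical depth, Q² T / (g A³) = 1, i.e. A³/T = Q²/g = 38.3²/9.81 = 149.5.
At y = 2.07 m: A³/T = 282.7 — over.
At y = 1.59 m: A³/T = 98.5 — short.
At y = 1.77 m: A³/T = 150.5 — close enough.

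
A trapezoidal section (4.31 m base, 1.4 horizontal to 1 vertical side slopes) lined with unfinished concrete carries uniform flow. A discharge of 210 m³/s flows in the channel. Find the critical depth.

At critical depth, Q² T / (g A³) = 1, i.e. A³/T = Q²/g = 210²/9.81 = 4495.
At y = 4.97 m: A³/T = 9636 — over.
At y = 2.99 m: A³/T = 1293 — short.
At y = 4.11 m: A³/T = 4474 — close enough.

y_c = 4.11 m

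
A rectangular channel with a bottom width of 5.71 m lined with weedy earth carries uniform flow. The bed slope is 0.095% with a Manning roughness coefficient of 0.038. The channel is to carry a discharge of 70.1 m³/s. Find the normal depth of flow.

Manning's equation rearranged: A R^(2/3) = nQ / (1·√S) = 0.038 × 70.1 / (√0.00095) = 86.43.
At y = 6.96 m: A R^(2/3) = 63.6 — too small.
At y = 11 m: A R^(2/3) = 108.4 — too large.
At y = 9.03 m: A R^(2/3) = 86.4 — ≈ 86.43.

y_n = 9.03 m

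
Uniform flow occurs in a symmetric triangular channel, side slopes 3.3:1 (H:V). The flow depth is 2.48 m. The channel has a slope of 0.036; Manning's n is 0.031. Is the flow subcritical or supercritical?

For a triangular section with side slope z = 3.3: A = zy² = 3.3×2.48² = 20.3 m²; P = 2y√(1+z²) = 2×2.48×3.448 = 17.1 m.
Hydraulic radius R = A/P = 20.3/17.1 = 1.187 m.
V = (1/n) R^(2/3) √S = (1/0.031) × 1.187^(2/3) × √0.036 = 6.86 m/s. Hydraulic depth D_h = A/T = 20.3/16.37 = 1.24 m.
Froude number Fr = V/√(g·D_h) = 6.86/√(9.81×1.24) = 1.97, which is greater than 1, so the flow is supercritical.

supercritical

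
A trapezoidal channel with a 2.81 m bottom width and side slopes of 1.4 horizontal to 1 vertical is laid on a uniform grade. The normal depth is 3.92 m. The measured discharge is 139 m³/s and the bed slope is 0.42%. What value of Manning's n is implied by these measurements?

With bottom width b = 2.81 m and side slope z = 1.4: A = (b + zy)y = (2.81 + 1.4×3.92)×3.92 = 32.53 m²; P = b + 2y√(1+z²) = 2.81 + 2×3.92×1.72 = 16.3 m.
Hydraulic radius R = A/P = 32.53/16.3 = 1.996 m.
Rearranging Manning's equation: n = (1/Q) A R^(2/3) S^(1/2) = (1/139) × 32.53 × 1.996^(2/3) × √0.0042 = 0.024.

n = 0.024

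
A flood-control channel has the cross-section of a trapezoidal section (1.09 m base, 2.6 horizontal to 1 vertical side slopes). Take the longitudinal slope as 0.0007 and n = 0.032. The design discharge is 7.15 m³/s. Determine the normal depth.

Manning's equation rearranged: A R^(2/3) = nQ / (1·√S) = 0.032 × 7.15 / (√0.0007) = 8.648.
At y = 1.28 m: A R^(2/3) = 4.407 — low.
At y = 2.14 m: A R^(2/3) = 15.12 — high.
At y = 1.7 m: A R^(2/3) = 8.647 — ≈ 8.648.

y_n = 1.7 m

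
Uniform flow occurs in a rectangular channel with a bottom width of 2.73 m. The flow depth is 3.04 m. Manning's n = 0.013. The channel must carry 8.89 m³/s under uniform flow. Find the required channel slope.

S = 0.00021

Flow area A = b·y = 2.73 × 3.04 = 8.299 m². Wetted perimeter P = b + 2y = 2.73 + 2×3.04 = 8.81 m.
Hydraulic radius R = A/P = 8.299/8.81 = 0.942 m.
From Manning's equation, S = [nQ / (1 A R^(2/3))]² = [0.013 × 8.89 / (1 × 8.299 × 0.942^(2/3))]² = 0.00021.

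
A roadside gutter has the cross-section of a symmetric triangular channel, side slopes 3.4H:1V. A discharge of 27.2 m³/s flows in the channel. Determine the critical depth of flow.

At critical depth, Q² T / (g A³) = 1, i.e. A³/T = Q²/g = 27.2²/9.81 = 75.42.
Trying y = 2.03 m: A³/T = 199.3 — too large.
Trying y = 1.32 m: A³/T = 23.16 — too small.
Trying y = 1.67 m: A³/T = 75.08 — ≈ 75.42.

y_c = 1.67 m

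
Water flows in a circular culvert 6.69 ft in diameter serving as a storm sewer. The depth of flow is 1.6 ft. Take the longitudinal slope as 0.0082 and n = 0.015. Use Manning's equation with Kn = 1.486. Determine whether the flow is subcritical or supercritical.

For a circular section of diameter D = 6.69 ft at depth y = 1.6 ft, the central angle is θ = 2 arccos(1 − 2y/D) = 2.044 rad. Then A = (D²/8)(θ − sin θ) = 6.455 ft² and P = Dθ/2 = 6.837 ft.
Hydraulic radius R = A/P = 6.455/6.837 = 0.9441 ft.
V = (1.486/n) R^(2/3) √S = (1.486/0.015) × 0.9441^(2/3) × √0.0082 = 8.634 ft/s. Hydraulic depth D_h = A/T = 6.455/5.708 = 1.131 ft.
Froude number Fr = V/√(g·D_h) = 8.634/√(32.2×1.131) = 1.43, which is greater than 1, so the flow is supercritical.

supercritical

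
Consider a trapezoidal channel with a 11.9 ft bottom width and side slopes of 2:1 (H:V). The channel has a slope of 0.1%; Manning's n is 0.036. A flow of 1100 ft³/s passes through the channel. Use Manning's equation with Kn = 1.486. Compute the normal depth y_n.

y_n = 9.2 ft

Manning's equation rearranged: A R^(2/3) = nQ / (1.486·√S) = 0.036 × 1100 / (1.486 × √0.001) = 842.7.
Try y = 11.3 ft: A R^(2/3) = 1322 — over.
Try y = 6.27 ft: A R^(2/3) = 375.6 — short.
Try y = 9.2 ft: A R^(2/3) = 842.6 — close enough.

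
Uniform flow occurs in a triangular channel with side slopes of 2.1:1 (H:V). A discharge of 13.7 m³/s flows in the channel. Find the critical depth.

y_c = 1.54 m

At critical depth, Q² T / (g A³) = 1, i.e. A³/T = Q²/g = 13.7²/9.81 = 19.13.
Try y = 1.85 m: A³/T = 47.78 — too large.
Try y = 1.18 m: A³/T = 5.045 — too small.
Try y = 1.54 m: A³/T = 19.1 — matches.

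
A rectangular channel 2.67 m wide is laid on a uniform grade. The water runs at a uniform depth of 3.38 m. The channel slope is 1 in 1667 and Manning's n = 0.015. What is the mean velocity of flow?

Flow area A = b·y = 2.67 × 3.38 = 9.025 m². Wetted perimeter P = b + 2y = 2.67 + 2×3.38 = 9.43 m.
Hydraulic radius R = A/P = 9.025/9.43 = 0.957 m.
From Manning's equation, V = (1/n) R^(2/3) S^(1/2) = (1/0.015) × 0.957^(2/3) × 0.0005999^(1/2) = 1.59 m/s.

V = 1.59 m/s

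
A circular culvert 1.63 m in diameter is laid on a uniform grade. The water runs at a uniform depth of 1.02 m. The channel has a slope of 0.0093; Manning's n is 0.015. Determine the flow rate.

Q = 5.28 m³/s

For a circular section of diameter D = 1.63 m at depth y = 1.02 m, the central angle is θ = 2 arccos(1 − 2y/D) = 3.65 rad. Then A = (D²/8)(θ − sin θ) = 1.374 m² and P = Dθ/2 = 2.975 m.
Hydraulic radius R = A/P = 1.374/2.975 = 0.4619 m.
Manning's equation: Q = (1/n) A R^(2/3) S^(1/2) = (1/0.015) × 1.374 × 0.4619^(2/3) × 0.0093^(1/2) = 5.28 m³/s.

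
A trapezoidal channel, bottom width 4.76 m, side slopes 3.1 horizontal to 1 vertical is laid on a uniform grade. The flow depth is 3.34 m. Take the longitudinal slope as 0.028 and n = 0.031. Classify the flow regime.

With bottom width b = 4.76 m and side slope z = 3.1: A = (b + zy)y = (4.76 + 3.1×3.34)×3.34 = 50.48 m²; P = b + 2y√(1+z²) = 4.76 + 2×3.34×3.257 = 26.52 m.
Hydraulic radius R = A/P = 50.48/26.52 = 1.904 m.
V = (1/n) R^(2/3) √S = (1/0.031) × 1.904^(2/3) × √0.028 = 8.291 m/s. Hydraulic depth D_h = A/T = 50.48/25.47 = 1.982 m.
Froude number Fr = V/√(g·D_h) = 8.291/√(9.81×1.982) = 1.88, which is greater than 1, so the flow is supercritical.

supercritical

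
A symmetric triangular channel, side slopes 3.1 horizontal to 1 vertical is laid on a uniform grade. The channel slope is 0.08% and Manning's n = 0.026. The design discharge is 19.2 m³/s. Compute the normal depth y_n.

y_n = 2.31 m

Manning's equation rearranged: A R^(2/3) = nQ / (1·√S) = 0.026 × 19.2 / (√0.0008) = 17.65.
Trying y = 1.78 m: A R^(2/3) = 8.793 — low.
Trying y = 2.31 m: A R^(2/3) = 17.62 — ≈ 17.65.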